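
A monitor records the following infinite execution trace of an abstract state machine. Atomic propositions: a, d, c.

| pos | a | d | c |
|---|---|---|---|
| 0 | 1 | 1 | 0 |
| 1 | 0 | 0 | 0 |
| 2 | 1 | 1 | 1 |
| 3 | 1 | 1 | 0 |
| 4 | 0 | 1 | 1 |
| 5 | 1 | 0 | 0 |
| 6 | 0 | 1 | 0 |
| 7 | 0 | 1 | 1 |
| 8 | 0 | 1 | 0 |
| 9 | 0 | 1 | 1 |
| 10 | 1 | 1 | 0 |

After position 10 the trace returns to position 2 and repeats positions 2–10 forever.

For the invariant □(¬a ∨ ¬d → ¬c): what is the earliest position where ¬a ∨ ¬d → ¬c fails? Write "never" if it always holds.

Check ¬a ∨ ¬d → ¬c at each position in order: 0 ✓, 1 ✓, 2 ✓, 3 ✓.
At position 4 the labels are {c, d}, so ¬a ∨ ¬d → ¬c is false there. This is the first violation.

4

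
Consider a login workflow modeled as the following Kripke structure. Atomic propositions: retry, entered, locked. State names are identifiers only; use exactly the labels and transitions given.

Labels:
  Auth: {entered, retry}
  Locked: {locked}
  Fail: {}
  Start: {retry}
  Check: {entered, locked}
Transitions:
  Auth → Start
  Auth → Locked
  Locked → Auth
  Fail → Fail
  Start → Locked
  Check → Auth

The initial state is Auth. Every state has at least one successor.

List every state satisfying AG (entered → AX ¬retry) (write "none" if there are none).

{Fail}

States satisfying entered → AX ¬retry: {Locked, Fail, Start}.
States satisfying AG (entered → AX ¬retry): {Fail}.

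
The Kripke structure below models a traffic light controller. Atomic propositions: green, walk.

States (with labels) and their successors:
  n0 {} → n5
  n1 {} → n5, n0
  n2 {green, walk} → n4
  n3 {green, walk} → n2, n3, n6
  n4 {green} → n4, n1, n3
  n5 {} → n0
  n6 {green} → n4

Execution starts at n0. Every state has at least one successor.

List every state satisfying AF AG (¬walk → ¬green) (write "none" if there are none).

States satisfying AG (¬walk → ¬green): {n0, n1, n5}.
States satisfying AF AG (¬walk → ¬green): {n0, n1, n5}.

{n0, n1, n5}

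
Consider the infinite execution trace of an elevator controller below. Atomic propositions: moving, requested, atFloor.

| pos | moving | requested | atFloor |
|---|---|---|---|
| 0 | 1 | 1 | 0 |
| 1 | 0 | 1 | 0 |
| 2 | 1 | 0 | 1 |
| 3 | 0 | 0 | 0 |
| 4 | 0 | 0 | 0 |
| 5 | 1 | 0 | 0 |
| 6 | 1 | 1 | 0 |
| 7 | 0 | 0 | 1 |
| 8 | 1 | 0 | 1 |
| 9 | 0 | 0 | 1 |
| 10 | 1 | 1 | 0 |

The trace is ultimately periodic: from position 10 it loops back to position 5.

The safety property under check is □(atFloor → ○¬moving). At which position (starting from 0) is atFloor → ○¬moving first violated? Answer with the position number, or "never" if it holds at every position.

7

Check atFloor → ○¬moving at each position in order: 0 ✓, 1 ✓, 2 ✓, 3 ✓, 4 ✓, 5 ✓, 6 ✓.
At position 7 the labels are {atFloor} and the next position 8 has {atFloor, moving}, so atFloor → ○¬moving is false there. This is the first violation.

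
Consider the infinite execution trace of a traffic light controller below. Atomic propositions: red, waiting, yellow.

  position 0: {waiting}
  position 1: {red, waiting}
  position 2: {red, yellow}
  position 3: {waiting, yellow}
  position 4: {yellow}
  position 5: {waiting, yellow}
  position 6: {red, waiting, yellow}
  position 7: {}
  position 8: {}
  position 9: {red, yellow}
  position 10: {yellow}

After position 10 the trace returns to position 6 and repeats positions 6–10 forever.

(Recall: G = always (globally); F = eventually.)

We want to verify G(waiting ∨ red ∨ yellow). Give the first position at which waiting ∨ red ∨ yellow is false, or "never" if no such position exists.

7

Check waiting ∨ red ∨ yellow at each position in order: 0 ✓, 1 ✓, 2 ✓, 3 ✓, 4 ✓, 5 ✓, 6 ✓.
At position 7 the labels are {}, so waiting ∨ red ∨ yellow is false there. This is the first violation.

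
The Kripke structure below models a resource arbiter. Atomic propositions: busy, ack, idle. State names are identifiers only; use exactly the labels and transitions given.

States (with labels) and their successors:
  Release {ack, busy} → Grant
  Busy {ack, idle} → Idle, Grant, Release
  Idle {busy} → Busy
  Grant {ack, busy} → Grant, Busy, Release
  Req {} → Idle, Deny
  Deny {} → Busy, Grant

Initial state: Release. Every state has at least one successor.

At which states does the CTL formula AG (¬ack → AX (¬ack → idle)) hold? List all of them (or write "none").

{Release, Busy, Idle, Grant, Deny}

States satisfying ¬ack → AX (¬ack → idle): {Release, Busy, Idle, Grant, Deny}.
States satisfying AG (¬ack → AX (¬ack → idle)): {Release, Busy, Idle, Grant, Deny}.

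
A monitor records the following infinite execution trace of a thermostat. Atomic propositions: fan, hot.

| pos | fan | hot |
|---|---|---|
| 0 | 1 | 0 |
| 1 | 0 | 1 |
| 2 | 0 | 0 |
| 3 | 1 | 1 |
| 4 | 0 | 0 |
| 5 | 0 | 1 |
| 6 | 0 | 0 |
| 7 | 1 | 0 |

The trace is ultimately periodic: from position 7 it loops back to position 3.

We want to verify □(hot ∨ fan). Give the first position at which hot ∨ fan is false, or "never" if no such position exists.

Check hot ∨ fan at each position in order: 0 ✓, 1 ✓.
At position 2 the labels are {}, so hot ∨ fan is false there. This is the first violation.

2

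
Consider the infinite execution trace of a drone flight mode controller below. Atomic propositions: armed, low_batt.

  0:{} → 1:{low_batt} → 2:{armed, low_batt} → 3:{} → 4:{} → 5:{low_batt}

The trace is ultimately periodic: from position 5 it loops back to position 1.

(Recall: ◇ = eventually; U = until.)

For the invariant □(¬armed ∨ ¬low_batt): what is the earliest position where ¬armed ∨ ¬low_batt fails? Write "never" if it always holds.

2

Check ¬armed ∨ ¬low_batt at each position in order: 0 ✓, 1 ✓.
At position 2 the labels are {armed, low_batt}, so ¬armed ∨ ¬low_batt is false there. This is the first violation.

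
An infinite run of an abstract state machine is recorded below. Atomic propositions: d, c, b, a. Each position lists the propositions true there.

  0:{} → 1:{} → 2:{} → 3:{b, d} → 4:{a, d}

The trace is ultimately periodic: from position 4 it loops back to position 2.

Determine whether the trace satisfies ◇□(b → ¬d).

□(b → ¬d) is false at every position 0..4, so it never becomes true and ◇□(b → ¬d) fails.

Violated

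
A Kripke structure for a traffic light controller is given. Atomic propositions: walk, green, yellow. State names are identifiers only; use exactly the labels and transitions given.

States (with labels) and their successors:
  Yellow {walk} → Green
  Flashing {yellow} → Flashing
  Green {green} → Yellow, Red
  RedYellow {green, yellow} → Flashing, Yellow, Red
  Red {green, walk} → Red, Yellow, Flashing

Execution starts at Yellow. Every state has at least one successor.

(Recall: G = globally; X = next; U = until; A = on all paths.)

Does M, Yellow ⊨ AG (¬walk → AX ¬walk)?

States satisfying ¬walk → AX ¬walk: {Yellow, Flashing, Red}.
States satisfying AG (¬walk → AX ¬walk): {Flashing}.
Green is reachable from Yellow and violates ¬walk → AX ¬walk, so AG fails at Yellow.
Yellow ∉ Sat(AG (¬walk → AX ¬walk)).

Does not hold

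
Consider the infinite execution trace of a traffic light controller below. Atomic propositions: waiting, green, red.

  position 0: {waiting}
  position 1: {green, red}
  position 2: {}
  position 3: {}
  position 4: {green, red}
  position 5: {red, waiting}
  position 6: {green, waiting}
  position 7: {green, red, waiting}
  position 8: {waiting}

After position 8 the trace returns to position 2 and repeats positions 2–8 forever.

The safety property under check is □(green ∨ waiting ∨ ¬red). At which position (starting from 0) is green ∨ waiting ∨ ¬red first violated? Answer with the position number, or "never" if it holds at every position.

never

green ∨ waiting ∨ ¬red holds at every position 0..8, and those are all the positions the trace ever visits, so the invariant □(green ∨ waiting ∨ ¬red) is never violated.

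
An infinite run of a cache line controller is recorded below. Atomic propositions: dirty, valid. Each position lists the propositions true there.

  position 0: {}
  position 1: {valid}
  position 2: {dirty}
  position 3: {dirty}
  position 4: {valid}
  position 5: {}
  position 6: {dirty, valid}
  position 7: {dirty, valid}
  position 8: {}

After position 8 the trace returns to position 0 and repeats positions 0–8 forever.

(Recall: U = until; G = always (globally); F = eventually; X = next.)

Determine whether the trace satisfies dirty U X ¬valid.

Walking from position 0: at position 0, X ¬valid has not yet held and dirty fails, so dirty U X ¬valid is false.

Violated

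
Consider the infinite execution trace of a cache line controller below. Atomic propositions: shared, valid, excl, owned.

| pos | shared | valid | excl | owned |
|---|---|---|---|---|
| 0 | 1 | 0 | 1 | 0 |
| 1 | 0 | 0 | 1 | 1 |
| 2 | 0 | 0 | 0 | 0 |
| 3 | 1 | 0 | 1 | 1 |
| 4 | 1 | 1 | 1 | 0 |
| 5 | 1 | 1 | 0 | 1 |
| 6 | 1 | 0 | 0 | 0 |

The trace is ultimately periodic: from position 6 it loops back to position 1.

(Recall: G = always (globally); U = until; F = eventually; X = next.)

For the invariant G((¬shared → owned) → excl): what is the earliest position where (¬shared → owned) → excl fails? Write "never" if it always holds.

5

Check (¬shared → owned) → excl at each position in order: 0 ✓, 1 ✓, 2 ✓, 3 ✓, 4 ✓.
At position 5 the labels are {owned, shared, valid}, so (¬shared → owned) → excl is false there. This is the first violation.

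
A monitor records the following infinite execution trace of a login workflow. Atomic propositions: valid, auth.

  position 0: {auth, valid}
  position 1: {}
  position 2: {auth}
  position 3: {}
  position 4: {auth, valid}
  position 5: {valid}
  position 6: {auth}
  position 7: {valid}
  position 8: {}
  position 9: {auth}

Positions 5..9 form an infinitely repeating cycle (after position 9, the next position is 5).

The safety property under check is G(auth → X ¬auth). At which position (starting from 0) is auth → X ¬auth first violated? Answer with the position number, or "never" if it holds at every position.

auth → X ¬auth holds at every position 0..9, and those are all the positions the trace ever visits, so the invariant G(auth → X ¬auth) is never violated.

never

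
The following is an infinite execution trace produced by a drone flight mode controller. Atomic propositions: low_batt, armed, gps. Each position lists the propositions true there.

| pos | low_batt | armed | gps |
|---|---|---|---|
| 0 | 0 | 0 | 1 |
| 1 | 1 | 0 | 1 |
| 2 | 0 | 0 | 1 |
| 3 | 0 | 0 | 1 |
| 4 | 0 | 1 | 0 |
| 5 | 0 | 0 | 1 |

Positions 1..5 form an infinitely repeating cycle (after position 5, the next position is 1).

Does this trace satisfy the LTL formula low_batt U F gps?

Walking from position 0: F gps first holds at position 0, and low_batt holds at every earlier position along the way, so low_batt U F gps holds.

Satisfied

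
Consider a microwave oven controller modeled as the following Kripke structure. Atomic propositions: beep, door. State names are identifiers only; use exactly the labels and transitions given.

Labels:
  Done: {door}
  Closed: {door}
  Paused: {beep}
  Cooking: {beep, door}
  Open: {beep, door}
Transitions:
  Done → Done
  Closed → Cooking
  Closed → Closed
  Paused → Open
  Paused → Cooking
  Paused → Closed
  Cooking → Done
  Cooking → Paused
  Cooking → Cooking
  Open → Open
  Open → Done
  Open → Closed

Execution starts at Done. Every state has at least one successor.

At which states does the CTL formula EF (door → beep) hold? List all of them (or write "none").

States satisfying door → beep: {Paused, Cooking, Open}.
States satisfying EF (door → beep): {Closed, Paused, Cooking, Open}.

{Closed, Paused, Cooking, Open}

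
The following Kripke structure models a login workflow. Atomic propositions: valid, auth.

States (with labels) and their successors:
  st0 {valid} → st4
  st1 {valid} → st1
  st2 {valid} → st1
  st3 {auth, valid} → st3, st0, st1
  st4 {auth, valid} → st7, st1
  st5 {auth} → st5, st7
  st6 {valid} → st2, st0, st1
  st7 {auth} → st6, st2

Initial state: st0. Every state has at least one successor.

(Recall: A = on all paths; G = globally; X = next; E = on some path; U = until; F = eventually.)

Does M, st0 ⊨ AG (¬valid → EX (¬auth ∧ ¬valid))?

Does not hold

States satisfying ¬valid → EX (¬auth ∧ ¬valid): {st0, st1, st2, st3, st4, st6}.
States satisfying AG (¬valid → EX (¬auth ∧ ¬valid)): {st1, st2}.
st7 is reachable from st0 and violates ¬valid → EX (¬auth ∧ ¬valid), so AG fails at st0.
st0 ∉ Sat(AG (¬valid → EX (¬auth ∧ ¬valid))).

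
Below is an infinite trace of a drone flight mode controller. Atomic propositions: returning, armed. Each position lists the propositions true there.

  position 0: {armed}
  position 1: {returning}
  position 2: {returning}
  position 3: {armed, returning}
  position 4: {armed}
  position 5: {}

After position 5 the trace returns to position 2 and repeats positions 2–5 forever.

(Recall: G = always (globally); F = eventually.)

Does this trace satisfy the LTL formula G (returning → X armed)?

returning → X armed must hold at every position from 0 onward. It fails at position 1, so G (returning → X armed) is false.
Positions where returning holds: 1, 2, 3.
Check X armed at each: 1→fails, 2→ok, 3→ok.

Violated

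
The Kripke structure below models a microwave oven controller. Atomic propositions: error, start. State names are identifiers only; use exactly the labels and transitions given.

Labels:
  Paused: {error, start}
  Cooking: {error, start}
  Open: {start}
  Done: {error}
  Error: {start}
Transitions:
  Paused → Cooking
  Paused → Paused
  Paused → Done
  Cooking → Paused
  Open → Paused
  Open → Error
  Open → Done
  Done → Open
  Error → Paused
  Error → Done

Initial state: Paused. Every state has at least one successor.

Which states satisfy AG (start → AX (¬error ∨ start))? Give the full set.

none

States satisfying start → AX (¬error ∨ start): {Cooking, Done}.
States satisfying AG (start → AX (¬error ∨ start)): ∅.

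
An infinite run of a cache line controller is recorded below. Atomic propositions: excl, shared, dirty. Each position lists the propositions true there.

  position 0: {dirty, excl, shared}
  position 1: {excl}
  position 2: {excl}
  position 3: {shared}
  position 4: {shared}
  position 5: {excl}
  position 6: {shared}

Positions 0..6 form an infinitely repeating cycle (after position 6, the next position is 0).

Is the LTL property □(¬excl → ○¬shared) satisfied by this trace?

Does not hold

¬excl → ○¬shared must hold at every position from 0 onward. It fails at position 3, so □(¬excl → ○¬shared) is false.
Positions where ¬excl holds: 3, 4, 6.
Check ○¬shared at each: 3→fails, 4→ok, 6→fails.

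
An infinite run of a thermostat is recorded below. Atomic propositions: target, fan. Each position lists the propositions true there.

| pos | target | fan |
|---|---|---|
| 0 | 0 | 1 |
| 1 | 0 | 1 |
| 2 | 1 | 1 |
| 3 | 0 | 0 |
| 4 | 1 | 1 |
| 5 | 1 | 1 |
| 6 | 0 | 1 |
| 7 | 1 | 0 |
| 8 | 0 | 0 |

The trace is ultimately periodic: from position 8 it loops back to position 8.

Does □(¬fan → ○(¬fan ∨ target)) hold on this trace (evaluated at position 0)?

Holds

¬fan → ○(¬fan ∨ target) holds at every position 0..8, and those are all positions ever visited, so □(¬fan → ○(¬fan ∨ target)) holds.
Positions where ¬fan holds: 3, 7, 8.
Check ○(¬fan ∨ target) at each: 3→ok, 7→ok, 8→ok.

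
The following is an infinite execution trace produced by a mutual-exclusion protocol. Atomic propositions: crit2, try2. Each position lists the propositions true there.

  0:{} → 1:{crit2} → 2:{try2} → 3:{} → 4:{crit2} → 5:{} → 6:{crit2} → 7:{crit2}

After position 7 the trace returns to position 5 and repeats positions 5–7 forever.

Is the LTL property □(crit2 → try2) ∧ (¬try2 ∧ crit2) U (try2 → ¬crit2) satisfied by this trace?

crit2 → try2 must hold at every position from 0 onward. It fails at position 1, so □(crit2 → try2) is false.
Positions where crit2 holds: 1, 4, 6, 7.
Check try2 at each: 1→fails, 4→fails, 6→fails, 7→fails.
Walking from position 0: try2 → ¬crit2 first holds at position 0, and ¬try2 ∧ crit2 holds at every earlier position along the way, so (¬try2 ∧ crit2) U (try2 → ¬crit2) holds.
At position 0: □(crit2 → try2) is false; (¬try2 ∧ crit2) U (try2 → ¬crit2) is true; so □(crit2 → try2) ∧ (¬try2 ∧ crit2) U (try2 → ¬crit2) is false.

Violated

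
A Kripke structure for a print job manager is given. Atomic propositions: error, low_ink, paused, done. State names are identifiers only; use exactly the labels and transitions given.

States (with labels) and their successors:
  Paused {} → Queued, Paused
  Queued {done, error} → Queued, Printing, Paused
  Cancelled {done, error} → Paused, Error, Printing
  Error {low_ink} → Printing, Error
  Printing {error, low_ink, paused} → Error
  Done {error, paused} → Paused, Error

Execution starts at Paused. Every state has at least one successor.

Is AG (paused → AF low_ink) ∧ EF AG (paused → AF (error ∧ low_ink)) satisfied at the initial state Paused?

States satisfying paused → AF low_ink: {Paused, Queued, Cancelled, Error, Printing}.
States satisfying AG (paused → AF low_ink): {Paused, Queued, Cancelled, Error, Printing}.
States satisfying AG (paused → AF (error ∧ low_ink)): {Paused, Queued, Cancelled, Error, Printing}.
States satisfying EF AG (paused → AF (error ∧ low_ink)): {Paused, Queued, Cancelled, Error, Printing, Done}.
States satisfying AG (paused → AF low_ink) ∧ EF AG (paused → AF (error ∧ low_ink)): {Paused, Queued, Cancelled, Error, Printing}.
Paused ∈ Sat(AG (paused → AF low_ink) ∧ EF AG (paused → AF (error ∧ low_ink))).

Holds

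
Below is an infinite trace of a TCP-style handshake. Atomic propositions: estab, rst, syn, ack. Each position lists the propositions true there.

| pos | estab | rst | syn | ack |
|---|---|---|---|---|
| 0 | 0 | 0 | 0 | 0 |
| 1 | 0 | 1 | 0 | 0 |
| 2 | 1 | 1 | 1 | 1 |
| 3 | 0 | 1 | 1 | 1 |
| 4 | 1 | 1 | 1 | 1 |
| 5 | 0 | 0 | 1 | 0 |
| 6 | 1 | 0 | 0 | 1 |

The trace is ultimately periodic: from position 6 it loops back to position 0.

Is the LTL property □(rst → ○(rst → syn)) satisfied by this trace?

rst → ○(rst → syn) holds at every position 0..6, and those are all positions ever visited, so □(rst → ○(rst → syn)) holds.
Positions where rst holds: 1, 2, 3, 4.
Check ○(rst → syn) at each: 1→ok, 2→ok, 3→ok, 4→ok.

Yes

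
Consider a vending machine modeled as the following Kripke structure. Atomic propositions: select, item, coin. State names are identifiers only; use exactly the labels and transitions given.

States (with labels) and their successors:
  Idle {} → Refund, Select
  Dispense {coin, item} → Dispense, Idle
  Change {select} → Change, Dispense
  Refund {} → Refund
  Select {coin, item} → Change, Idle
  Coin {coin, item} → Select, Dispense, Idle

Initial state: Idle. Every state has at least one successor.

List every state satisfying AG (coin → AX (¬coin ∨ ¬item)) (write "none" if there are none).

{Refund}

States satisfying coin → AX (¬coin ∨ ¬item): {Idle, Change, Refund, Select}.
States satisfying AG (coin → AX (¬coin ∨ ¬item)): {Refund}.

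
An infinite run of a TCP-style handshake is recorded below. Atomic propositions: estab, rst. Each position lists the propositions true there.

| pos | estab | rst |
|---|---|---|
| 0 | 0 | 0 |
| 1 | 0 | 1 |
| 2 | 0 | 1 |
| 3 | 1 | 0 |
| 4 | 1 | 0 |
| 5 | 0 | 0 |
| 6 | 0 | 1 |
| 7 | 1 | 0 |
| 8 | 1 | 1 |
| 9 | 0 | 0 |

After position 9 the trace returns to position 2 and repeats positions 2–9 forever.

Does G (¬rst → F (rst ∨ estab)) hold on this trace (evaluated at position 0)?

¬rst → F (rst ∨ estab) holds at every position 0..9, and those are all positions ever visited, so G (¬rst → F (rst ∨ estab)) holds.
Positions where ¬rst holds: 0, 3, 4, 5, 7, 9.
Check F (rst ∨ estab) at each: 0→ok, 3→ok, 4→ok, 5→ok, 7→ok, 9→ok.

Holds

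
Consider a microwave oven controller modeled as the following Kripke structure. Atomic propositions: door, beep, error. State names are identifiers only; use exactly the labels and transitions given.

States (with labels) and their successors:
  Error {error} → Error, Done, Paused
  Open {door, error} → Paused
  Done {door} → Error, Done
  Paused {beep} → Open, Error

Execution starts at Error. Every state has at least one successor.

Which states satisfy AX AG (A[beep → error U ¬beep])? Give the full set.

none

States satisfying AG (A[beep → error U ¬beep]): ∅.
States satisfying AX AG (A[beep → error U ¬beep]): ∅.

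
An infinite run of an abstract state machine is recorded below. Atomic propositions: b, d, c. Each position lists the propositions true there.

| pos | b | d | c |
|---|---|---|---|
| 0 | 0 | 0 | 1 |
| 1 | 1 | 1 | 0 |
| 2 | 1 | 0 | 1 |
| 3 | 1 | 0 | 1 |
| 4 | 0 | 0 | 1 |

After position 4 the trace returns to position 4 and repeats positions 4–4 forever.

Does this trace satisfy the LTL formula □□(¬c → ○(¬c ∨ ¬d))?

Holds

□(¬c → ○(¬c ∨ ¬d)) holds at every position 0..4, and those are all positions ever visited, so □□(¬c → ○(¬c ∨ ¬d)) holds.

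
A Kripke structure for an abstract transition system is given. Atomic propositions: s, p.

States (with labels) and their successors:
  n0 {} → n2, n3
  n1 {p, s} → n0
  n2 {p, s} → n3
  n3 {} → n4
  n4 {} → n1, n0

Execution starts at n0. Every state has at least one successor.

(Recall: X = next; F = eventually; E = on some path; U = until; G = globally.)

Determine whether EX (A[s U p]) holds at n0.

States satisfying A[s U p]: {n1, n2}.
States satisfying EX (A[s U p]): {n0, n4}.
n0 ∈ Sat(EX (A[s U p])).

Satisfied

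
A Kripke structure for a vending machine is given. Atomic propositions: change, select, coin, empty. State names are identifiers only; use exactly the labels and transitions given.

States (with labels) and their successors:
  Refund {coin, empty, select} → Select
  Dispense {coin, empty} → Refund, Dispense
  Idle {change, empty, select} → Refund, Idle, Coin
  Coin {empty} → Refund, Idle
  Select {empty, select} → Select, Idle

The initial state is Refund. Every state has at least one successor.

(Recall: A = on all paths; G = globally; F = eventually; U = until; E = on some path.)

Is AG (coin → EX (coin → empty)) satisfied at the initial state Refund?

Yes

States satisfying coin → EX (coin → empty): {Refund, Dispense, Idle, Coin, Select}.
States satisfying AG (coin → EX (coin → empty)): {Refund, Dispense, Idle, Coin, Select}.
Every state reachable from Refund satisfies coin → EX (coin → empty).
Refund ∈ Sat(AG (coin → EX (coin → empty))).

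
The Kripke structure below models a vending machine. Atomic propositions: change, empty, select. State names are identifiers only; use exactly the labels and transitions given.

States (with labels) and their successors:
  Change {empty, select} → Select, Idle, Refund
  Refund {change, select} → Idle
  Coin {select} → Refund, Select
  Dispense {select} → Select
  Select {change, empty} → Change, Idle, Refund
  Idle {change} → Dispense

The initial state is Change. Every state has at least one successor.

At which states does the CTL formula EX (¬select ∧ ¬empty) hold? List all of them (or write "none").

States satisfying ¬select ∧ ¬empty: {Idle}.
States satisfying EX (¬select ∧ ¬empty): {Change, Refund, Select}.

{Change, Refund, Select}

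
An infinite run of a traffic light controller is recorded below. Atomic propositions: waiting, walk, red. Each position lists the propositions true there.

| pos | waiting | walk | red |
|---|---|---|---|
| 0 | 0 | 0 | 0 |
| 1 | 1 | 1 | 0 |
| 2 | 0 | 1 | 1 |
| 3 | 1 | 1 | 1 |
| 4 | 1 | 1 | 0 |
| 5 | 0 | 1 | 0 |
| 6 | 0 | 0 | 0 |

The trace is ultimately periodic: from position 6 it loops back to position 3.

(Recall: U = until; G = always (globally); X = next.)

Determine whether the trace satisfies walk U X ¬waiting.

Walking from position 0: at position 0, X ¬waiting has not yet held and walk fails, so walk U X ¬waiting is false.

Does not hold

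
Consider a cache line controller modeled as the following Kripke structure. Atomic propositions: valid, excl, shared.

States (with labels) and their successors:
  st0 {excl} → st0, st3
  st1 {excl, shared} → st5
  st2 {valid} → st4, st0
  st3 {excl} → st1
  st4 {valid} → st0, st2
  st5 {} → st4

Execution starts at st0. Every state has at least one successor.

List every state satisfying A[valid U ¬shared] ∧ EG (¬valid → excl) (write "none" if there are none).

{st0, st2, st4}

States satisfying valid: {st2, st4}.
States satisfying ¬shared: {st0, st2, st3, st4, st5}.
States satisfying A[valid U ¬shared]: {st0, st2, st3, st4, st5}.
States satisfying ¬valid → excl: {st0, st1, st2, st3, st4}.
States satisfying EG (¬valid → excl): {st0, st2, st4}.
States satisfying A[valid U ¬shared] ∧ EG (¬valid → excl): {st0, st2, st4}.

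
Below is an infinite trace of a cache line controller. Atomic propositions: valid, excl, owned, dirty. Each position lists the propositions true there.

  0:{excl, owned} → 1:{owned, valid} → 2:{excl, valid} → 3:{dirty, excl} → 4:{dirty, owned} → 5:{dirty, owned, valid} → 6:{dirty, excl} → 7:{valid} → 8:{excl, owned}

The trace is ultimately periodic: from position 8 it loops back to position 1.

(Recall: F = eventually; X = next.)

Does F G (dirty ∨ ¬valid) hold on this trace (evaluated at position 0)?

G (dirty ∨ ¬valid) is false at every position 0..8, so it never becomes true and F G (dirty ∨ ¬valid) fails.

Does not hold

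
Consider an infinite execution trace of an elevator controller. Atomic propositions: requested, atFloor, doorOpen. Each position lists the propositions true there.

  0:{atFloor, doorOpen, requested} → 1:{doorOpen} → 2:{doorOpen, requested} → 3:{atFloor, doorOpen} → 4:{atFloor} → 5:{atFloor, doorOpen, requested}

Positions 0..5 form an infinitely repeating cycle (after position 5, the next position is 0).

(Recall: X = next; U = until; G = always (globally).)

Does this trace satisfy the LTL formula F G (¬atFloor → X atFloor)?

No

G (¬atFloor → X atFloor) is false at every position 0..5, so it never becomes true and F G (¬atFloor → X atFloor) fails.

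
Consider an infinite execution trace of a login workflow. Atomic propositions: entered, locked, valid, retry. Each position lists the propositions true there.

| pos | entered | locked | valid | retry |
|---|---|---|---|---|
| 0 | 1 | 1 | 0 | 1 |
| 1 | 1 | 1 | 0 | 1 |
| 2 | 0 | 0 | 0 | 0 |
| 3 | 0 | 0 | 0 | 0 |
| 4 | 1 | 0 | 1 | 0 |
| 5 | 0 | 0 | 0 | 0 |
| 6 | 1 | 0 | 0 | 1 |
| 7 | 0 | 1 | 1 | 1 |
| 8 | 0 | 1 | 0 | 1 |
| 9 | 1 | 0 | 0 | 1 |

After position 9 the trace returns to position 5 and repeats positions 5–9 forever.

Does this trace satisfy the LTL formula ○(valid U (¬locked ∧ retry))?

Violated

The position after 0 is 1; valid U (¬locked ∧ retry) is false there.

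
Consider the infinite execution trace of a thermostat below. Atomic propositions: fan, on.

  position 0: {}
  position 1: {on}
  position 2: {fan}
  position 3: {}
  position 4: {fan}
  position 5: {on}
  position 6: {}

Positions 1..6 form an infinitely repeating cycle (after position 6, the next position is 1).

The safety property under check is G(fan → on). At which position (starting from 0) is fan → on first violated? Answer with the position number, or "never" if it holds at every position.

2

Check fan → on at each position in order: 0 ✓, 1 ✓.
At position 2 the labels are {fan}, so fan → on is false there. This is the first violation.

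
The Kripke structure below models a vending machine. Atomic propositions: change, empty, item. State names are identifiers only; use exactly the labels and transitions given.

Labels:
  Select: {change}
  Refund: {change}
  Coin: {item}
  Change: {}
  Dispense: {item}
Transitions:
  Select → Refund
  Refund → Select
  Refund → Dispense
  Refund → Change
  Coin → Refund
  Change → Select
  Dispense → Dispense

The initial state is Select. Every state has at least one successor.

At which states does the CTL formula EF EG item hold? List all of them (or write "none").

States satisfying EG item: {Dispense}.
States satisfying EF EG item: {Select, Refund, Coin, Change, Dispense}.

{Select, Refund, Coin, Change, Dispense}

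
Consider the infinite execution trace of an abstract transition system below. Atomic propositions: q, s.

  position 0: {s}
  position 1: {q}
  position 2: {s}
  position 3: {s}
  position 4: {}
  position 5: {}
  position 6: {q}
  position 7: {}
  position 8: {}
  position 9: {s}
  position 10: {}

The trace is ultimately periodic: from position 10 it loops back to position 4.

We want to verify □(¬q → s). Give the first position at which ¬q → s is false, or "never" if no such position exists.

4

Check ¬q → s at each position in order: 0 ✓, 1 ✓, 2 ✓, 3 ✓.
At position 4 the labels are {}, so ¬q → s is false there. This is the first violation.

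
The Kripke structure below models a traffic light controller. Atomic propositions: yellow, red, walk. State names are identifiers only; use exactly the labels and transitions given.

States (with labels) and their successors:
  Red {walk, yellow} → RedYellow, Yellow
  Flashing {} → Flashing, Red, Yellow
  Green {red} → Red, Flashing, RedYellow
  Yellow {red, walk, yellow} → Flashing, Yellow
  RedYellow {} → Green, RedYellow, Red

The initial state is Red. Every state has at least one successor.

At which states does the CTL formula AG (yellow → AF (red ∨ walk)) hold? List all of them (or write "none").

{Red, Flashing, Green, Yellow, RedYellow}

States satisfying yellow → AF (red ∨ walk): {Red, Flashing, Green, Yellow, RedYellow}.
States satisfying AG (yellow → AF (red ∨ walk)): {Red, Flashing, Green, Yellow, RedYellow}.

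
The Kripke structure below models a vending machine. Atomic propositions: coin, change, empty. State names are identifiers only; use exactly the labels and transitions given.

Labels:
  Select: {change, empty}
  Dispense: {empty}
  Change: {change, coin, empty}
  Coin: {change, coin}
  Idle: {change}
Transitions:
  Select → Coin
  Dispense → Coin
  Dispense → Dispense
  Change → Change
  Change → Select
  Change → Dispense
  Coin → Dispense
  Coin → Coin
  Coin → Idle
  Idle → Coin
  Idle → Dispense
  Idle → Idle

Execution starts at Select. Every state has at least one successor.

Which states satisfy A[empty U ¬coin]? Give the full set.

States satisfying empty: {Select, Dispense, Change}.
States satisfying ¬coin: {Select, Dispense, Idle}.
States satisfying A[empty U ¬coin]: {Select, Dispense, Idle}.

{Select, Dispense, Idle}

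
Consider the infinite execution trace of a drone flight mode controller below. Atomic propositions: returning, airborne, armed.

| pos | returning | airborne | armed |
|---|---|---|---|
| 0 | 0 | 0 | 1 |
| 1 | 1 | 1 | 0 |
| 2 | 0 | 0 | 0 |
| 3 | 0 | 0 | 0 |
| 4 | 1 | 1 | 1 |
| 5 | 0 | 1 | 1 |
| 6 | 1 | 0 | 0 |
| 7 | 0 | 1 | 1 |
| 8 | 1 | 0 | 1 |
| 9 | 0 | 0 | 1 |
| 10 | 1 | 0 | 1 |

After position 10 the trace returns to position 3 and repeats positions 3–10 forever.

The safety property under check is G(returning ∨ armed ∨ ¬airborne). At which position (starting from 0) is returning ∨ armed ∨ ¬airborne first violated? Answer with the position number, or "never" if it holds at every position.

never

returning ∨ armed ∨ ¬airborne holds at every position 0..10, and those are all the positions the trace ever visits, so the invariant G(returning ∨ armed ∨ ¬airborne) is never violated.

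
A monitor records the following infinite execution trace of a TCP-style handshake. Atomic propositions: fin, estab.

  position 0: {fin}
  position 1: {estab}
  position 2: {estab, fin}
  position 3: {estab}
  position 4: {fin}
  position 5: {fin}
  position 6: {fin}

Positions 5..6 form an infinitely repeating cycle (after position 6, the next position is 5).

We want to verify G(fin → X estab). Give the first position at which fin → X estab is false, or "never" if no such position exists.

4

Check fin → X estab at each position in order: 0 ✓, 1 ✓, 2 ✓, 3 ✓.
At position 4 the labels are {fin} and the next position 5 has {fin}, so fin → X estab is false there. This is the first violation.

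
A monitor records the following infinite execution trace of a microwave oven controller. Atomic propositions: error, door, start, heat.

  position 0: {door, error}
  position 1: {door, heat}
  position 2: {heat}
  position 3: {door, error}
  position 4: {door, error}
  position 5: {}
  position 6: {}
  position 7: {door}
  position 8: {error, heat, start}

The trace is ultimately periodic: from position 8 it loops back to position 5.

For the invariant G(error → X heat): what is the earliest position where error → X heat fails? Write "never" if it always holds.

Check error → X heat at each position in order: 0 ✓, 1 ✓, 2 ✓.
At position 3 the labels are {door, error} and the next position 4 has {door, error}, so error → X heat is false there. This is the first violation.

3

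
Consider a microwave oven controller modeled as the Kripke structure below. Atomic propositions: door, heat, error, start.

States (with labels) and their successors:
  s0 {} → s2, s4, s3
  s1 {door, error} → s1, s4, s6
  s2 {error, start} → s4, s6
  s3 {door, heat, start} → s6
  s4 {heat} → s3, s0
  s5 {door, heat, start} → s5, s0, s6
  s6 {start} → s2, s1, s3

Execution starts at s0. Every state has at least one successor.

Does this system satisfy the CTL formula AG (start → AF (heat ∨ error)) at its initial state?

Satisfied

States satisfying start → AF (heat ∨ error): {s0, s1, s2, s3, s4, s5, s6}.
States satisfying AG (start → AF (heat ∨ error)): {s0, s1, s2, s3, s4, s5, s6}.
Every state reachable from s0 satisfies start → AF (heat ∨ error).
s0 ∈ Sat(AG (start → AF (heat ∨ error))).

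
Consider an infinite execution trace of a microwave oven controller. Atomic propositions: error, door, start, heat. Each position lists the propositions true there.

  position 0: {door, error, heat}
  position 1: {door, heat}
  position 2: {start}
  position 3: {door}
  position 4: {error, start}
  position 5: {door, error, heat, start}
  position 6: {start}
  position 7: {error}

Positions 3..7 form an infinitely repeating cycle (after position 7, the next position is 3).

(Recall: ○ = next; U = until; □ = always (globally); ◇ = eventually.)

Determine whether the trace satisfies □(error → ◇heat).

Holds

error → ◇heat holds at every position 0..7, and those are all positions ever visited, so □(error → ◇heat) holds.
Positions where error holds: 0, 4, 5, 7.
Check ◇heat at each: 0→ok, 4→ok, 5→ok, 7→ok.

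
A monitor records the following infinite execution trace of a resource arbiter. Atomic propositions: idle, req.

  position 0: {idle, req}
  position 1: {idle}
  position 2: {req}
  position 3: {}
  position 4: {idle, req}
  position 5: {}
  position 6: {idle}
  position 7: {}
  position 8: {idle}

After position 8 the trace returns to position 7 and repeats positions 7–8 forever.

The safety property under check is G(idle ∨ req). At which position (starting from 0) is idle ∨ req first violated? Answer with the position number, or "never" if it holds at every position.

3

Check idle ∨ req at each position in order: 0 ✓, 1 ✓, 2 ✓.
At position 3 the labels are {}, so idle ∨ req is false there. This is the first violation.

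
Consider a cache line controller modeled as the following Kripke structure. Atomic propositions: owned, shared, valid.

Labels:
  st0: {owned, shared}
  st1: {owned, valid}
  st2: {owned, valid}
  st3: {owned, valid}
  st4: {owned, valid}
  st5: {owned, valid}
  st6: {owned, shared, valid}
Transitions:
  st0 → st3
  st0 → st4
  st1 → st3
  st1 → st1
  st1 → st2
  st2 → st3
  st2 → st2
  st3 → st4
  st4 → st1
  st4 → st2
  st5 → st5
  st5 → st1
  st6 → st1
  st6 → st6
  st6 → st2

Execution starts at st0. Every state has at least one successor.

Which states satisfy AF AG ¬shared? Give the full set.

{st0, st1, st2, st3, st4, st5}

States satisfying AG ¬shared: {st1, st2, st3, st4, st5}.
States satisfying AF AG ¬shared: {st0, st1, st2, st3, st4, st5}.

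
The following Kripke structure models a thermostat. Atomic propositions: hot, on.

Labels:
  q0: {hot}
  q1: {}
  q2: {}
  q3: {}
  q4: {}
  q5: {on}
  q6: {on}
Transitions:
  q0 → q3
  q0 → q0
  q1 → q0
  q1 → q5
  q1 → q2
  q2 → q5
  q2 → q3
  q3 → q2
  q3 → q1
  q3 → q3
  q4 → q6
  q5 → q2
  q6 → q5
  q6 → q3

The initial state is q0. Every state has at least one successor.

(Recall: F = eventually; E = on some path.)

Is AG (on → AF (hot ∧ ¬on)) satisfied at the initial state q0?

Violated

States satisfying on → AF (hot ∧ ¬on): {q0, q1, q2, q3, q4}.
States satisfying AG (on → AF (hot ∧ ¬on)): ∅.
q5 is reachable from q0 and violates on → AF (hot ∧ ¬on), so AG fails at q0.
q0 ∉ Sat(AG (on → AF (hot ∧ ¬on))).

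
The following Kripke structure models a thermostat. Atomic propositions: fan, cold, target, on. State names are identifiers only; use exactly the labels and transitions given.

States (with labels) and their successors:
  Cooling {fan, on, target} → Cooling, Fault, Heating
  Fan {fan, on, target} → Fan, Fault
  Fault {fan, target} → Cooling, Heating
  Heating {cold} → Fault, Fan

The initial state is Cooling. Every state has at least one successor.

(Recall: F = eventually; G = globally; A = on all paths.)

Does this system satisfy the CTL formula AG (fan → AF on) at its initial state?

States satisfying fan → AF on: {Cooling, Fan, Heating}.
States satisfying AG (fan → AF on): ∅.
Fault is reachable from Cooling and violates fan → AF on, so AG fails at Cooling.
Cooling ∉ Sat(AG (fan → AF on)).

Violated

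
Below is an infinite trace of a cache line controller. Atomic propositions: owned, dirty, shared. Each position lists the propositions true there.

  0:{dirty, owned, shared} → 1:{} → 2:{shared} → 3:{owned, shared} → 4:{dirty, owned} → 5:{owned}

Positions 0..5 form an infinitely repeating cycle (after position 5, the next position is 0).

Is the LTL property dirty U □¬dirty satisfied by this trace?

Walking from position 0: at position 1, □¬dirty has not yet held and dirty fails, so dirty U □¬dirty is false.

No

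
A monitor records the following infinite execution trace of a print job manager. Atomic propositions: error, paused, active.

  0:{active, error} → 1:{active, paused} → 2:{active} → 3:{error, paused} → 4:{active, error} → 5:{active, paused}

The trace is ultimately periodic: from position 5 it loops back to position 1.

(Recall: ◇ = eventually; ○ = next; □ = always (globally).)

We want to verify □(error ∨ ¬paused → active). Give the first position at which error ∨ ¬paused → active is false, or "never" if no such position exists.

Check error ∨ ¬paused → active at each position in order: 0 ✓, 1 ✓, 2 ✓.
At position 3 the labels are {error, paused}, so error ∨ ¬paused → active is false there. This is the first violation.

3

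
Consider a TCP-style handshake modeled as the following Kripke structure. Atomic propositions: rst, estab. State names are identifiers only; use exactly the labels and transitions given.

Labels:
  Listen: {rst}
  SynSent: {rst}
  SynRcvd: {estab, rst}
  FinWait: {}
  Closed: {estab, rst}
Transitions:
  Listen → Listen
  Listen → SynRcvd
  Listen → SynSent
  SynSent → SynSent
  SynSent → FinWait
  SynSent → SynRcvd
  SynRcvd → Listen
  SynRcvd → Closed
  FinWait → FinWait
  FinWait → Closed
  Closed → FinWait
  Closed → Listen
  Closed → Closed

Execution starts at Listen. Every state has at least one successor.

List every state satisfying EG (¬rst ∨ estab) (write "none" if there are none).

States satisfying ¬rst ∨ estab: {SynRcvd, FinWait, Closed}.
States satisfying EG (¬rst ∨ estab): {SynRcvd, FinWait, Closed}.

{SynRcvd, FinWait, Closed}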